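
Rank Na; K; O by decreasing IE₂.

Na > O > K

Consider each +1 ion: Na⁺ is the bare [Ne] core; K⁺ is the bare [Ar] core; O⁺ still has 5 valence electrons.
Usually core removal costs more than valence removal, but here the competition is close: a tightly held n=2 valence electron can cost more to remove than an n=3 core electron, so the actual values have to decide it.
Approximate IE_2 values (kJ/mol): Na 4562, K 3052, O 3388.
Overall IE_2 order: K < O < Na.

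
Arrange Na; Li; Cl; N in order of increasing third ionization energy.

Cl < N < Na < Li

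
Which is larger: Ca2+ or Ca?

Forming Ca2+ removes 2 electrons from Ca. Fewer electrons for the same nuclear charge means less shielding and a higher Z_eff on the remaining electrons, and for main-group metals the entire outer shell is lost.
A cation is smaller than its parent atom: Ca2+ < Ca.

Ca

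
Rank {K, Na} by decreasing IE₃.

The third ionization energy removes an electron from the +2 ion. For each element: K²⁺ is already 1 electron into the core; Na²⁺ is already 1 electron into the core.
All of these are removing an electron from a noble-gas core or deeper; the smaller core (lower principal quantum number) is held far more tightly, and within a period the higher nuclear charge binds the same core more tightly.
Tabulated IE_3 (kJ/mol): K 4420, Na 6910.
Hence IE_3: K < Na.

Na > K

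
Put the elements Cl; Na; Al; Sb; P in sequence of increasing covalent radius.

Cl < P < Al < Sb < Na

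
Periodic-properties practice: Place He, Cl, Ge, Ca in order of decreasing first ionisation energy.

He > Cl > Ge > Ca

He is in period 1, group 18; Cl is in period 3, group 17; Ca is in period 4, group 2; Ge is in period 4, group 14.
Across a period the outer electron is held more tightly (higher IE₁); down a group it sits in a higher shell, more shielded, and comes off more easily.
Neither a single period nor a single group — weigh both effects.
Ge > Ca: Ge lies to the right of Ca in period 4, so the across-period effect alone puts Ge higher.
Cl > Ge: both effects reinforce here, so Cl is clearly the higher of the two.
He > Cl: both effects reinforce here, so He is clearly the higher of the two.
For reference (kJ/mol): He 2372, Cl 1251, Ca 590, Ge 762.
So from highest to lowest: He > Cl > Ge > Ca.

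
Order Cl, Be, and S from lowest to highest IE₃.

Consider each +2 ion: Cl²⁺ still has 5 valence electrons; Be²⁺ is the bare [He] core; S²⁺ still has 4 valence electrons.
Breaking into a closed-shell core is much more expensive than removing a leftover valence electron — Be has the largest IE_3 here.
Valence configurations: Cl²⁺ [Ne]3s²3p³, S²⁺ [Ne]3s²3p².
Tabulated IE_3 (kJ/mol): Cl 3822, Be 14849, S 3357.
Overall IE_3 order: S < Cl < Be.

S < Cl < Be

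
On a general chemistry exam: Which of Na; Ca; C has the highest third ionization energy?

Na

Consider each +2 ion: Na²⁺ is already 1 electron into the core; Ca²⁺ is the bare [Ar] core; C²⁺ still has 2 valence electrons.
Pulling an electron out of a noble-gas core costs far more than removing a remaining valence electron, so Ca and Na sit at the high end of IE_3.
Tabulated IE_3 (kJ/mol): Na 6910, Ca 4912, C 4620.
Overall IE_3 order: C < Ca < Na.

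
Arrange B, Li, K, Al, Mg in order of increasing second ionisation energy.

The second ionization energy removes an electron from the +1 ion. For each element: B⁺ still has 2 valence electrons; Li⁺ is the bare [He] core; K⁺ is the bare [Ar] core; Al⁺ still has 2 valence electrons; Mg⁺ still has 1 valence electron.
Breaking into a closed-shell core is much more expensive than removing a leftover valence electron — K and Li have the largest IE_2 here.
Valence configurations: B⁺ [He]2s², Al⁺ [Ne]3s², Mg⁺ [Ne]3s¹.
Approximate IE_2 values (kJ/mol): B 2427, Li 7298, K 3052, Al 1817, Mg 1451.
Hence IE_2: Mg < Al < B < K < Li.

Mg < Al < B < K < Li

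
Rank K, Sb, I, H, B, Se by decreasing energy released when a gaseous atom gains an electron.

I > Se > Sb > H > K > B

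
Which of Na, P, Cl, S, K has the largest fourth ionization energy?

After 3 electrons have been removed, what remains? Na³⁺ is already 2 electrons into the core; P³⁺ still has 2 valence electrons; Cl³⁺ still has 4 valence electrons; S³⁺ still has 3 valence electrons; K³⁺ is already 2 electrons into the core.
Breaking into a closed-shell core is much more expensive than removing a leftover valence electron — K and Na have the largest IE_4 here.
Valence configurations: P³⁺ [Ne]3s², Cl³⁺ [Ne]3s²3p², S³⁺ [Ne]3s²3p¹.
S³⁺ loses a lone 3p electron whereas P³⁺ must break into a filled 3s² pair, so IE_4(P) > IE_4(S) even though S has the higher nuclear charge.
The numbers (kJ/mol): Na 9543, P 4964, Cl 5159, S 4556, K 5877.
Overall IE_4 order: S < P < Cl < K < Na.

Na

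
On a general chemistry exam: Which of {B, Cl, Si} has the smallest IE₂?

Si

After 1 electron has been removed, what remains? B⁺ still has 2 valence electrons; Cl⁺ still has 6 valence electrons; Si⁺ still has 3 valence electrons.
All are still removing valence electrons, so compare the +1 ions as you would atoms: IE_2 generally rises across a period (higher Z_eff) and falls down a group (larger shell), subject to the usual subshell exceptions.
Valence configurations: B⁺ [He]2s², Cl⁺ [Ne]3s²3p⁴, Si⁺ [Ne]3s²3p¹.
Approximate IE_2 values (kJ/mol): B 2427, Cl 2298, Si 1577.
Hence IE_2: Si < Cl < B.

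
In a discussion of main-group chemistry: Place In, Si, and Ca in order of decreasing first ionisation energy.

Si is in period 3, group 14; Ca is in period 4, group 2; In is in period 5, group 13.
Across a period the outer electron is held more tightly (higher IE₁); down a group it sits in a higher shell, more shielded, and comes off more easily.
These span different periods and groups, so the two trends combine.
Ca > In: period and group pull opposite ways; the down-group shift dominates (590 vs 558 kJ/mol).
Si > Ca: both effects reinforce here, so Si is clearly the higher of the two.
Tabulated first ionization energy (kJ/mol): Si 786, Ca 590, In 558.
So from highest to lowest: Si > Ca > In.

Si > Ca > In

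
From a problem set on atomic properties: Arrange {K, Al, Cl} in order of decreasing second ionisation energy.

K > Cl > Al

The second ionization energy removes an electron from the +1 ion. For each element: K⁺ is the bare [Ar] core; Al⁺ still has 2 valence electrons; Cl⁺ still has 6 valence electrons.
Breaking into a closed-shell core is much more expensive than removing a leftover valence electron — K has the largest IE_2 here.
Valence configurations: Al⁺ [Ne]3s², Cl⁺ [Ne]3s²3p⁴.
Tabulated IE_2 (kJ/mol): K 3052, Al 1817, Cl 2298.
Overall IE_2 order: Al < Cl < K.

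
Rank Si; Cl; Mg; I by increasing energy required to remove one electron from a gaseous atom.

Mg is in period 3, group 2; Si is in period 3, group 14; Cl is in period 3, group 17; I is in period 5, group 17.
Across a period the outer electron is held more tightly (higher IE₁); down a group it sits in a higher shell, more shielded, and comes off more easily.
Here both period and group differ, so the two effects have to be weighed against each other.
Si > Mg: Si lies to the right of Mg in period 3, so the across-period effect alone puts Si higher.
I > Si: the two effects oppose for this pair; the across-period effect wins (1008 vs 786 kJ/mol).
Cl > I: they share group 17; the group trend gives Cl the larger value.
Approximate values (kJ/mol): Mg 738, Si 786, Cl 1251, I 1008.
So from lowest to highest: Mg < Si < I < Cl.

Mg, Si, I, Cl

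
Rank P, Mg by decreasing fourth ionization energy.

IE_4 is the cost of taking one more electron from the +3 cation: P³⁺ still has 2 valence electrons; Mg³⁺ is already 1 electron into the core.
Pulling an electron out of a noble-gas core costs far more than removing a remaining valence electron, so Mg sits at the high end of IE_4.
Tabulated IE_4 (kJ/mol): P 4964, Mg 10543.
So the fourth ionization energies run P < Mg.

Mg > P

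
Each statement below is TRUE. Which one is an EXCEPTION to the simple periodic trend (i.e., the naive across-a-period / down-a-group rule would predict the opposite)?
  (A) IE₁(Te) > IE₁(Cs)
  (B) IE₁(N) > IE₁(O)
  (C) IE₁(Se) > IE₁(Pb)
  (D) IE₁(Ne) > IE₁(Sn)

(B)

The general trend: first ionization energy increases across a period and decreases down a group.
(A) Te (period 5, group 16) vs Cs (period 6, group 1): the stated order agrees with the simple trend.
(B) N (period 2, group 15) vs O (period 2, group 16): the stated order contradicts the simple trend.
(C) Se (period 4, group 16) vs Pb (period 6, group 14): the stated order agrees with the simple trend.
(D) Ne (period 2, group 18) vs Sn (period 5, group 14): the stated order agrees with the simple trend.
The exception is (B): pairing an electron in O's 2p⁴ costs repulsion energy, so O ionizes more easily than half-filled N (2p³).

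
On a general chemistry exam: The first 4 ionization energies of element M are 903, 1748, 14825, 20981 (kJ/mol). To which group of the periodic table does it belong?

Look for the largest jump between consecutive ionization energies: IE3/IE2 ≈ 8.5, far larger than any earlier ratio.
That jump marks the point where a core electron is being removed. So the atom has 2 valence electrons.
A main-group element with 2 valence electrons is in group 2.

Group 2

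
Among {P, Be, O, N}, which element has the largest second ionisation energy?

IE_2 is the cost of taking one more electron from the +1 cation: P⁺ still has 4 valence electrons; Be⁺ still has 1 valence electron; O⁺ still has 5 valence electrons; N⁺ still has 4 valence electrons.
All are still removing valence electrons, so compare the +1 ions as you would atoms: IE_2 generally rises across a period (higher Z_eff) and falls down a group (larger shell), subject to the usual subshell exceptions.
Valence configurations: P⁺ [Ne]3s²3p², Be⁺ [He]2s¹, O⁺ [He]2s²2p³, N⁺ [He]2s²2p².
Approximate IE_2 values (kJ/mol): P 1907, Be 1757, O 3388, N 2856.
So the second ionization energies run Be < P < N < O.

O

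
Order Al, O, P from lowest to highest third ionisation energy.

Consider each +2 ion: Al²⁺ still has 1 valence electron; O²⁺ still has 4 valence electrons; P²⁺ still has 3 valence electrons.
All are still removing valence electrons, so compare the +2 ions as you would atoms: IE_3 generally rises across a period (higher Z_eff) and falls down a group (larger shell), subject to the usual subshell exceptions.
Valence configurations: Al²⁺ [Ne]3s¹, O²⁺ [He]2s²2p², P²⁺ [Ne]3s²3p¹.
Approximate IE_3 values (kJ/mol): Al 2745, O 5300, P 2914.
Putting it together, IE_3: Al < P < O.

Al < P < O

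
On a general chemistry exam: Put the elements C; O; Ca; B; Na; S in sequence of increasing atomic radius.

O < C < B < S < Na < Ca

B is in period 2, group 13; C is in period 2, group 14; O is in period 2, group 16; Na is in period 3, group 1; S is in period 3, group 16; Ca is in period 4, group 2.
Across a period the added protons contract the valence shell; down a group each new principal shell makes the atom larger.
Neither a single period nor a single group — weigh both effects.
C > O: C lies to the left of O in period 2, so the across-period effect alone puts C larger.
B > C: both are in period 2; the period trend gives B the larger value.
S > B: the two effects oppose for this pair; the down-group effect wins (103 vs 85 pm).
Na > S: both are in period 3; the period trend gives Na the larger value.
Ca > Na: the two effects oppose for this pair; the down-group effect wins (171 vs 155 pm).
Approximate values (pm): B 85, C 75, O 63, Na 155, S 103, Ca 171.
So from smallest to largest: O < C < B < S < Na < Ca.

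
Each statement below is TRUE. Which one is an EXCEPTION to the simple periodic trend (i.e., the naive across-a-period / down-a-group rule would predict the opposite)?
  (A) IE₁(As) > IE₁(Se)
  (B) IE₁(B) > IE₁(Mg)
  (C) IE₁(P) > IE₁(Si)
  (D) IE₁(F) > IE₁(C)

(A)

The general trend: first ionization energy increases across a period and decreases down a group.
(A) As (period 4, group 15) vs Se (period 4, group 16): the stated order contradicts the simple trend.
(B) B (period 2, group 13) vs Mg (period 3, group 2): the stated order agrees with the simple trend.
(C) P (period 3, group 15) vs Si (period 3, group 14): the stated order agrees with the simple trend.
(D) F (period 2, group 17) vs C (period 2, group 14): the stated order agrees with the simple trend.
The exception is (A): Se (4p⁴) ionizes more easily than half-filled As (4p³).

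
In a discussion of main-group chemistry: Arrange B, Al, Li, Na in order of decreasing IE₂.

IE_2 is the cost of taking one more electron from the +1 cation: B⁺ still has 2 valence electrons; Al⁺ still has 2 valence electrons; Li⁺ is the bare [He] core; Na⁺ is the bare [Ne] core.
Core electrons are held far more tightly than valence electrons, so Na and Li top the IE_2 order.
Valence configurations: B⁺ [He]2s², Al⁺ [Ne]3s².
Tabulated IE_2 (kJ/mol): B 2427, Al 1817, Li 7298, Na 4562.
Overall IE_2 order: Al < B < Na < Li.

Li, Na, B, Al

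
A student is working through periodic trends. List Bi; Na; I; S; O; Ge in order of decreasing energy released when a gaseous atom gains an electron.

I > S > O > Ge > Bi > Na

O is in period 2, group 16; Na is in period 3, group 1; S is in period 3, group 16; Ge is in period 4, group 14; I is in period 5, group 17; Bi is in period 6, group 15.
Adding an electron releases more energy for atoms nearer the top right (short of the noble gases).
Neither a single period nor a single group — weigh both effects.
Bi > Na: period and group pull opposite ways; the across-period shift dominates (91 vs 53 kJ/mol).
Ge > Bi: period and group pull opposite ways; the down-group shift dominates (119 vs 91 kJ/mol).
O > Ge: both effects reinforce here, so O is clearly the higher of the two.
S > O: this pair runs against the simple trend — see the exception note.
I > S: period and group pull opposite ways; the across-period shift dominates (295 vs 200 kJ/mol).
Note the exception: S has a higher electron affinity than O, contrary to the simple trend — the compact 2p subshell of O repels the added electron more than S's larger 3p does.
Tabulated electron affinity (kJ/mol): O 141, Na 53, S 200, Ge 119, I 295, Bi 91.
So from highest to lowest: I > S > O > Ge > Bi > Na.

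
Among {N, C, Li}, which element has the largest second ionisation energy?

After 1 electron has been removed, what remains? N⁺ still has 4 valence electrons; C⁺ still has 3 valence electrons; Li⁺ is the bare [He] core.
Breaking into a closed-shell core is much more expensive than removing a leftover valence electron — Li has the largest IE_2 here.
Valence configurations: N⁺ [He]2s²2p², C⁺ [He]2s²2p¹.
Tabulated IE_2 (kJ/mol): N 2856, C 2353, Li 7298.
Hence IE_2: C < N < Li.

Li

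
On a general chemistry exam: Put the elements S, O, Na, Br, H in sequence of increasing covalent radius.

H, O, S, Br, Na

H is in period 1, group 1; O is in period 2, group 16; Na is in period 3, group 1; S is in period 3, group 16; Br is in period 4, group 17.
Across a period the added protons contract the valence shell; down a group each new principal shell makes the atom larger.
Neither a single period nor a single group — weigh both effects.
O > H: the two effects oppose for this pair; the down-group effect wins (63 vs 32 pm).
S > O: S sits below O in group 16, so the down-group effect alone puts S larger.
Br > S: the two effects oppose for this pair; the down-group effect wins (114 vs 103 pm).
Na > Br: period and group pull opposite ways; the across-period shift dominates (155 vs 114 pm).
Approximate values (pm): H 32, O 63, Na 155, S 103, Br 114.
So from smallest to largest: H < O < S < Br < Na.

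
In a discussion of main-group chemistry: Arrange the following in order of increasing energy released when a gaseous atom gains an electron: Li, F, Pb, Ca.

Ca < Pb < Li < F

Li is in period 2, group 1; F is in period 2, group 17; Ca is in period 4, group 2; Pb is in period 6, group 14.
Atoms with high Z_eff and room in the valence shell (especially the halogens) have the most exothermic electron affinities.
Here both period and group differ, so the two effects have to be weighed against each other.
Pb > Ca: period and group pull opposite ways; the across-period shift dominates (35 vs 2 kJ/mol).
Li > Pb: period and group pull opposite ways; the down-group shift dominates (60 vs 35 kJ/mol).
F > Li: F lies to the right of Li in period 2, so the across-period effect alone puts F higher.
For reference (kJ/mol): Li 60, F 328, Ca 2, Pb 35.
So from lowest to highest: Ca < Pb < Li < F.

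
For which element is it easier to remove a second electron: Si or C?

Consider each +1 ion: Si⁺ still has 3 valence electrons; C⁺ still has 3 valence electrons.
All are still removing valence electrons, so compare the +1 ions as you would atoms: IE_2 generally rises across a period (higher Z_eff) and falls down a group (larger shell), subject to the usual subshell exceptions.
Valence configurations: Si⁺ [Ne]3s²3p¹, C⁺ [He]2s²2p¹.
Tabulated IE_2 (kJ/mol): Si 1577, C 2353.
Hence IE_2: Si < C.

Si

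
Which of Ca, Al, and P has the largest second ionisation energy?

After 1 electron has been removed, what remains? Ca⁺ still has 1 valence electron; Al⁺ still has 2 valence electrons; P⁺ still has 4 valence electrons.
All are still removing valence electrons, so compare the +1 ions as you would atoms: IE_2 generally rises across a period (higher Z_eff) and falls down a group (larger shell), subject to the usual subshell exceptions.
Valence configurations: Ca⁺ [Ar]4s¹, Al⁺ [Ne]3s², P⁺ [Ne]3s²3p².
Tabulated IE_2 (kJ/mol): Ca 1145, Al 1817, P 1907.
Overall IE_2 order: Ca < Al < P.

P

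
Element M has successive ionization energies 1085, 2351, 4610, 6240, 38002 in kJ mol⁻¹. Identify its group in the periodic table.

Look for the largest jump between consecutive ionization energies: IE5/IE4 ≈ 6.1, far larger than any earlier ratio.
That jump marks the point where a core electron is being removed. So the atom has 4 valence electrons.
A main-group element with 4 valence electrons is in group 14.

Group 14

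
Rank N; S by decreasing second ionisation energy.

N > S

The second ionization energy removes an electron from the +1 ion. For each element: N⁺ still has 4 valence electrons; S⁺ still has 5 valence electrons.
All are still removing valence electrons, so compare the +1 ions as you would atoms: IE_2 generally rises across a period (higher Z_eff) and falls down a group (larger shell), subject to the usual subshell exceptions.
Valence configurations: N⁺ [He]2s²2p², S⁺ [Ne]3s²3p³.
The numbers (kJ/mol): N 2856, S 2252.
Hence IE_2: S < N.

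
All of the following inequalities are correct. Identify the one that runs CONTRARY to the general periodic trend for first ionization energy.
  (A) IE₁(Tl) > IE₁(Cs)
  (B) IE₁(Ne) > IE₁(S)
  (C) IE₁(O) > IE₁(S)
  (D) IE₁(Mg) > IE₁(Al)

The general trend: first ionization energy increases across a period and decreases down a group.
(A) Tl (period 6, group 13) vs Cs (period 6, group 1): the stated order agrees with the simple trend.
(B) Ne (period 2, group 18) vs S (period 3, group 16): the stated order agrees with the simple trend.
(C) O (period 2, group 16) vs S (period 3, group 16): the stated order agrees with the simple trend.
(D) Mg (period 3, group 2) vs Al (period 3, group 13): the stated order contradicts the simple trend.
The exception is (D): Al's single 3p electron is easier to remove than one from Mg's filled 3s².

(D)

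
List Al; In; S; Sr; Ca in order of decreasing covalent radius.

Sr > Ca > In > Al > S

Radius decreases left→right (rising Z_eff, same n) and increases top→bottom (higher n).
Neither a single period nor a single group — weigh both effects.
Al > S: both are in period 3; the period trend gives Al the larger value.
In > Al: they share group 13; the group trend gives In the larger value.
Ca > In: the two effects oppose for this pair; the across-period effect wins (171 vs 142 pm).
Sr > Ca: Sr sits below Ca in group 2, so the down-group effect alone puts Sr larger.
Tabulated atomic radius (pm): Al 126, S 103, Ca 171, Sr 185, In 142.
So from largest to smallest: Sr > Ca > In > Al > S.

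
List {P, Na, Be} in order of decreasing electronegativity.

P, Be, Na

Be is in period 2, group 2; Na is in period 3, group 1; P is in period 3, group 15.
Electronegativity increases across a period and decreases down a group, tracking effective nuclear charge and atomic size.
These span different periods and groups, so the two trends combine.
Be > Na: relative to Na, both the across-period and down-group shifts push Be's electronegativity up.
P > Be: the two effects oppose for this pair; the across-period effect wins (2.19 vs 1.57).
Tabulated electronegativity (Pauling): Be 1.57, Na 0.93, P 2.19.
So from highest to lowest: P > Be > Na.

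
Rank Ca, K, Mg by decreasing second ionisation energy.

Consider each +1 ion: Ca⁺ still has 1 valence electron; K⁺ is the bare [Ar] core; Mg⁺ still has 1 valence electron.
Core electrons are held far more tightly than valence electrons, so K tops the IE_2 order.
Valence configurations: Ca⁺ [Ar]4s¹, Mg⁺ [Ne]3s¹.
Approximate IE_2 values (kJ/mol): Ca 1145, K 3052, Mg 1451.
Overall IE_2 order: Ca < Mg < K.

K > Mg > Ca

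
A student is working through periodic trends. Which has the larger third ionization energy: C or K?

C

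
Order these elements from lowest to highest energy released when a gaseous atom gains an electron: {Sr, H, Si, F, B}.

H is in period 1, group 1; B is in period 2, group 13; F is in period 2, group 17; Si is in period 3, group 14; Sr is in period 5, group 2.
Atoms with high Z_eff and room in the valence shell (especially the halogens) have the most exothermic electron affinities.
Neither a single period nor a single group — weigh both effects.
B > Sr: relative to Sr, both the across-period and down-group shifts push B's electron affinity up.
H > B: the two effects oppose for this pair; the down-group effect wins (73 vs 27 kJ/mol).
Si > H: the two effects oppose for this pair; the across-period effect wins (134 vs 73 kJ/mol).
F > Si: both effects reinforce here, so F is clearly the higher of the two.
Tabulated electron affinity (kJ/mol): H 73, B 27, F 328, Si 134, Sr 5.
So from lowest to highest: Sr < B < H < Si < F.

Sr < B < H < Si < F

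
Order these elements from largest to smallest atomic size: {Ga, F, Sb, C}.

Across a period the added protons contract the valence shell; down a group each new principal shell makes the atom larger.
Here both period and group differ, so the two effects have to be weighed against each other.
C > F: C lies to the left of F in period 2, so the across-period effect alone puts C larger.
Ga > C: relative to C, both the across-period and down-group shifts push Ga's atomic radius up.
Sb > Ga: the two effects oppose for this pair; the down-group effect wins (140 vs 124 pm).
For reference (pm): C 75, F 64, Ga 124, Sb 140.
So from largest to smallest: Sb > Ga > C > F.

Sb, Ga, C, F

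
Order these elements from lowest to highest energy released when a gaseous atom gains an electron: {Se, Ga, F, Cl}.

EA tends to increase across a period and decrease down a group, though the pattern is less regular than for IE or radius.
Neither a single period nor a single group — weigh both effects.
Se > Ga: Se lies to the right of Ga in period 4, so the across-period effect alone puts Se higher.
F > Se: relative to Se, both the across-period and down-group shifts push F's electron affinity up.
Cl > F: this pair runs against the simple trend — see the exception note.
Note the exception: Cl has a higher electron affinity than F, contrary to the simple trend — F's small 2p subshell makes the incoming electron feel strong e⁻–e⁻ repulsion, so Cl actually releases more energy on gaining an electron.
Approximate values (kJ/mol): F 328, Cl 349, Ga 29, Se 195.
So from lowest to highest: Ga < Se < F < Cl.

Ga < Se < F < Cl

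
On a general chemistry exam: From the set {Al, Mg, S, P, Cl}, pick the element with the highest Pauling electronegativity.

Mg is in period 3, group 2; Al is in period 3, group 13; P is in period 3, group 15; S is in period 3, group 16; Cl is in period 3, group 17.
Smaller atoms with higher effective nuclear charge are more electronegative.
All lie in period 3, so electronegativity increases left to right.
The highest Pauling electronegativity among these belongs to Cl.

Cl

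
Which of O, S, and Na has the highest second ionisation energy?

After 1 electron has been removed, what remains? O⁺ still has 5 valence electrons; S⁺ still has 5 valence electrons; Na⁺ is the bare [Ne] core.
Pulling an electron out of a noble-gas core costs far more than removing a remaining valence electron, so Na sits at the high end of IE_2.
Valence configurations: O⁺ [He]2s²2p³, S⁺ [Ne]3s²3p³.
The numbers (kJ/mol): O 3388, S 2252, Na 4562.
Hence IE_2: S < O < Na.

Na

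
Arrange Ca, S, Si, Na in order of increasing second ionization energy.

The second ionization energy removes an electron from the +1 ion. For each element: Ca⁺ still has 1 valence electron; S⁺ still has 5 valence electrons; Si⁺ still has 3 valence electrons; Na⁺ is the bare [Ne] core.
Breaking into a closed-shell core is much more expensive than removing a leftover valence electron — Na has the largest IE_2 here.
Valence configurations: Ca⁺ [Ar]4s¹, S⁺ [Ne]3s²3p³, Si⁺ [Ne]3s²3p¹.
Tabulated IE_2 (kJ/mol): Ca 1145, S 2252, Si 1577, Na 4562.
Putting it together, IE_2: Ca < Si < S < Na.

Ca < Si < S < Na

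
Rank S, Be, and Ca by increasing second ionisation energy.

Ca < Be < S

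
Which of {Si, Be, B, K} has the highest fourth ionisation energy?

IE_4 is the cost of taking one more electron from the +3 cation: Si³⁺ still has 1 valence electron; Be³⁺ is already 1 electron into the core; B³⁺ is the bare [He] core; K³⁺ is already 2 electrons into the core.
Core electrons are held far more tightly than valence electrons, so K, Be and B top the IE_4 order.
Approximate IE_4 values (kJ/mol): Si 4356, Be 21007, B 25026, K 5877.
Putting it together, IE_4: Si < K < Be < B.

B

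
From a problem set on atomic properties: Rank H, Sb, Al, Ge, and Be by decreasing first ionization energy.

H > Be > Sb > Ge > Al

H is in period 1, group 1; Be is in period 2, group 2; Al is in period 3, group 13; Ge is in period 4, group 14; Sb is in period 5, group 15.
First ionization energy rises across a period (greater Z_eff holds electrons more tightly) and falls down a group (valence electrons are farther from the nucleus).
These sit on a diagonal, where the across-period and down-group effects partly cancel.
Ge > Al: period and group pull opposite ways; the across-period shift dominates (762 vs 578 kJ/mol).
Sb > Ge: period and group pull opposite ways; the across-period shift dominates (831 vs 762 kJ/mol).
Be > Sb: period and group pull opposite ways; the down-group shift dominates (900 vs 831 kJ/mol).
H > Be: period and group pull opposite ways; the down-group shift dominates (1312 vs 900 kJ/mol).
Approximate values (kJ/mol): H 1312, Be 900, Al 578, Ge 762, Sb 831.
So from highest to lowest: H > Be > Sb > Ge > Al.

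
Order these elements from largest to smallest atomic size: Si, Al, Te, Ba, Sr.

Al is in period 3, group 13; Si is in period 3, group 14; Sr is in period 5, group 2; Te is in period 5, group 16; Ba is in period 6, group 2.
Across a period the added protons contract the valence shell; down a group each new principal shell makes the atom larger.
These span different periods and groups, so the two trends combine.
Al > Si: both are in period 3; the period trend gives Al the larger value.
Te > Al: the two effects oppose for this pair; the down-group effect wins (136 vs 126 pm).
Sr > Te: both are in period 5; the period trend gives Sr the larger value.
Ba > Sr: they share group 2; the group trend gives Ba the larger value.
For reference (pm): Al 126, Si 116, Sr 185, Te 136, Ba 196.
So from largest to smallest: Ba > Sr > Te > Al > Si.

Ba, Sr, Te, Al, Si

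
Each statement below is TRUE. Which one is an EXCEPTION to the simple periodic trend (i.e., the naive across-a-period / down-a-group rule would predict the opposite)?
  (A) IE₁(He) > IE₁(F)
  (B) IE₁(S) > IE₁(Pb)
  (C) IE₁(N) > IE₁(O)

The general trend: IE₁ increases across a period and decreases down a group.
(A) He (period 1, group 18) vs F (period 2, group 17): the stated order agrees with the simple trend.
(B) S (period 3, group 16) vs Pb (period 6, group 14): the stated order agrees with the simple trend.
(C) N (period 2, group 15) vs O (period 2, group 16): the stated order contradicts the simple trend.
The exception is (C): pairing an electron in O's 2p⁴ costs repulsion energy, so O ionizes more easily than half-filled N (2p³).

(C)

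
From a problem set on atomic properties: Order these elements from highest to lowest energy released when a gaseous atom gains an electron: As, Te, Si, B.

Te > Si > As > B

B is in period 2, group 13; Si is in period 3, group 14; As is in period 4, group 15; Te is in period 5, group 16.
EA tends to increase across a period and decrease down a group, though the pattern is less regular than for IE or radius.
These sit on a diagonal, where the across-period and down-group effects partly cancel.
As > B: period and group pull opposite ways; the across-period shift dominates (78 vs 27 kJ/mol).
Si > As: the two effects oppose for this pair; the down-group effect wins (134 vs 78 kJ/mol).
Te > Si: the two effects oppose for this pair; the across-period effect wins (190 vs 134 kJ/mol).
Tabulated electron affinity (kJ/mol): B 27, Si 134, As 78, Te 190.
So from highest to lowest: Te > Si > As > B.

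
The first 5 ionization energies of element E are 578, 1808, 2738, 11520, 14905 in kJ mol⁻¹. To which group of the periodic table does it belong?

Look for the largest jump between consecutive ionization energies: IE4/IE3 ≈ 4.2, far larger than any earlier ratio.
That jump marks the point where a core electron is being removed. So the atom has 3 valence electrons.
A main-group element with 3 valence electrons is in group 13.

Group 13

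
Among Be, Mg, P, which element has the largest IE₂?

P

The second ionization energy removes an electron from the +1 ion. For each element: Be⁺ still has 1 valence electron; Mg⁺ still has 1 valence electron; P⁺ still has 4 valence electrons.
All are still removing valence electrons, so compare the +1 ions as you would atoms: IE_2 generally rises across a period (higher Z_eff) and falls down a group (larger shell), subject to the usual subshell exceptions.
Valence configurations: Be⁺ [He]2s¹, Mg⁺ [Ne]3s¹, P⁺ [Ne]3s²3p².
The numbers (kJ/mol): Be 1757, Mg 1451, P 1907.
Overall IE_2 order: Mg < Be < P.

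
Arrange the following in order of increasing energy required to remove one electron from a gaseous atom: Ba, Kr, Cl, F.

Ba < Cl < Kr < F

F is in period 2, group 17; Cl is in period 3, group 17; Kr is in period 4, group 18; Ba is in period 6, group 2.
IE₁ increases left→right with effective nuclear charge and decreases top→bottom as the valence shell moves farther out.
Here both period and group differ, so the two effects have to be weighed against each other.
Cl > Ba: both effects reinforce here, so Cl is clearly the higher of the two.
Kr > Cl: period and group pull opposite ways; the across-period shift dominates (1351 vs 1251 kJ/mol).
F > Kr: the two effects oppose for this pair; the down-group effect wins (1681 vs 1351 kJ/mol).
For reference (kJ/mol): F 1681, Cl 1251, Kr 1351, Ba 503.
So from lowest to highest: Ba < Cl < Kr < F.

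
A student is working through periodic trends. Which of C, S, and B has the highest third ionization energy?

IE_3 is the cost of taking one more electron from the +2 cation: C²⁺ still has 2 valence electrons; S²⁺ still has 4 valence electrons; B²⁺ still has 1 valence electron.
All are still removing valence electrons, so compare the +2 ions as you would atoms: IE_3 generally rises across a period (higher Z_eff) and falls down a group (larger shell), subject to the usual subshell exceptions.
Valence configurations: C²⁺ [He]2s², S²⁺ [Ne]3s²3p², B²⁺ [He]2s¹.
Approximate IE_3 values (kJ/mol): C 4620, S 3357, B 3660.
So the third ionization energies run S < B < C.

C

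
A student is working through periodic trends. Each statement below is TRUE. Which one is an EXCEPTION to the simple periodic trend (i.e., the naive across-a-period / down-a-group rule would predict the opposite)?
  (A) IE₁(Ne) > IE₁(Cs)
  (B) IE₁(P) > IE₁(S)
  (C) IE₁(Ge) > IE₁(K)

(B)

The general trend: first ionisation energy increases across a period and decreases down a group.
(A) Ne (period 2, group 18) vs Cs (period 6, group 1): the stated order agrees with the simple trend.
(B) P (period 3, group 15) vs S (period 3, group 16): the stated order contradicts the simple trend.
(C) Ge (period 4, group 14) vs K (period 4, group 1): the stated order agrees with the simple trend.
The exception is (B): S (3p⁴) ionizes more easily than half-filled P (3p³) because the paired 3p electron in S is pushed out by e⁻–e⁻ repulsion.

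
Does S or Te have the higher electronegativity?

S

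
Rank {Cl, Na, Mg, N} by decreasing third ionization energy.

Mg, Na, N, Cl

After 2 electrons have been removed, what remains? Cl²⁺ still has 5 valence electrons; Na²⁺ is already 1 electron into the core; Mg²⁺ is the bare [Ne] core; N²⁺ still has 3 valence electrons.
Core electrons are held far more tightly than valence electrons, so Na and Mg top the IE_3 order.
Valence configurations: Cl²⁺ [Ne]3s²3p³, N²⁺ [He]2s²2p¹.
Tabulated IE_3 (kJ/mol): Cl 3822, Na 6910, Mg 7733, N 4578.
Overall IE_3 order: Cl < N < Na < Mg.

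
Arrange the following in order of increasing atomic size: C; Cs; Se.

C < Se < Cs

C is in period 2, group 14; Se is in period 4, group 16; Cs is in period 6, group 1.
Atomic radius shrinks across a period as nuclear charge pulls the same shell inward, and grows down a group as new shells are added.
Here both period and group differ, so the two effects have to be weighed against each other.
Se > C: period and group pull opposite ways; the down-group shift dominates (116 vs 75 pm).
Cs > Se: relative to Se, both the across-period and down-group shifts push Cs's atomic radius up.
Approximate values (pm): C 75, Se 116, Cs 232.
So from smallest to largest: C < Se < Cs.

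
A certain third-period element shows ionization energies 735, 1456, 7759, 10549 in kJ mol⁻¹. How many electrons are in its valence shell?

2

Look for the largest jump between consecutive ionization energies: IE3/IE2 ≈ 5.3, far larger than any earlier ratio.
That jump marks the point where a core electron is being removed. So the atom has 2 valence electrons.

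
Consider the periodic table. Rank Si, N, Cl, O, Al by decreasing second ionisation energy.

O > N > Cl > Al > Si

IE_2 is the cost of taking one more electron from the +1 cation: Si⁺ still has 3 valence electrons; N⁺ still has 4 valence electrons; Cl⁺ still has 6 valence electrons; O⁺ still has 5 valence electrons; Al⁺ still has 2 valence electrons.
All are still removing valence electrons, so compare the +1 ions as you would atoms: IE_2 generally rises across a period (higher Z_eff) and falls down a group (larger shell), subject to the usual subshell exceptions.
Valence configurations: Si⁺ [Ne]3s²3p¹, N⁺ [He]2s²2p², Cl⁺ [Ne]3s²3p⁴, O⁺ [He]2s²2p³, Al⁺ [Ne]3s².
Si⁺ loses a lone 3p electron whereas Al⁺ must break into a filled 3s² pair, so IE_2(Al) > IE_2(Si) even though Si has the higher nuclear charge.
Approximate IE_2 values (kJ/mol): Si 1577, N 2856, Cl 2298, O 3388, Al 1817.
Overall IE_2 order: Si < Al < Cl < N < O.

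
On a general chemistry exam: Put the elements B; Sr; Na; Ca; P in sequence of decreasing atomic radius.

Radius decreases left→right (rising Z_eff, same n) and increases top→bottom (higher n).
These span different periods and groups, so the two trends combine.
P > B: period and group pull opposite ways; the down-group shift dominates (111 vs 85 pm).
Na > P: both are in period 3; the period trend gives Na the larger value.
Ca > Na: period and group pull opposite ways; the down-group shift dominates (171 vs 155 pm).
Sr > Ca: they share group 2; the group trend gives Sr the larger value.
Tabulated atomic radius (pm): B 85, Na 155, P 111, Ca 171, Sr 185.
So from largest to smallest: Sr > Ca > Na > P > B.

Sr > Ca > Na > P > B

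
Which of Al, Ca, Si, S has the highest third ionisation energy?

Ca

Consider each +2 ion: Al²⁺ still has 1 valence electron; Ca²⁺ is the bare [Ar] core; Si²⁺ still has 2 valence electrons; S²⁺ still has 4 valence electrons.
Pulling an electron out of a noble-gas core costs far more than removing a remaining valence electron, so Ca sits at the high end of IE_3.
Valence configurations: Al²⁺ [Ne]3s¹, Si²⁺ [Ne]3s², S²⁺ [Ne]3s²3p².
Approximate IE_3 values (kJ/mol): Al 2745, Ca 4912, Si 3232, S 3357.
Hence IE_3: Al < Si < S < Ca.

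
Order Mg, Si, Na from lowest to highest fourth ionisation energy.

Si < Na < Mg

Consider each +3 ion: Mg³⁺ is already 1 electron into the core; Si³⁺ still has 1 valence electron; Na³⁺ is already 2 electrons into the core.
Breaking into a closed-shell core is much more expensive than removing a leftover valence electron — Na and Mg have the largest IE_4 here.
Approximate IE_4 values (kJ/mol): Mg 10543, Si 4356, Na 9543.
Hence IE_4: Si < Na < Mg.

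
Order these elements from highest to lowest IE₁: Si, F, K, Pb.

F is in period 2, group 17; Si is in period 3, group 14; K is in period 4, group 1; Pb is in period 6, group 14.
Removing the outermost electron gets harder across a period and easier down a group.
Here both period and group differ, so the two effects have to be weighed against each other.
Pb > K: period and group pull opposite ways; the across-period shift dominates (716 vs 419 kJ/mol).
Si > Pb: they share group 14; the group trend gives Si the larger value.
F > Si: both effects reinforce here, so F is clearly the higher of the two.
For reference (kJ/mol): F 1681, Si 786, K 419, Pb 716.
So from highest to lowest: F > Si > Pb > K.

F > Si > Pb > K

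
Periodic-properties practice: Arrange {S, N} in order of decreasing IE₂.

N > S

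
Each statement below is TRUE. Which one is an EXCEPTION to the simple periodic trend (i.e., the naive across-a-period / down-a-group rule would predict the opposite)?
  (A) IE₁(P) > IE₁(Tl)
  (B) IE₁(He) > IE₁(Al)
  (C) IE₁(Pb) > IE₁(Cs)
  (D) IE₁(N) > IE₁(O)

(D)

The general trend: IE₁ increases across a period and decreases down a group.
(A) P (period 3, group 15) vs Tl (period 6, group 13): the stated order agrees with the simple trend.
(B) He (period 1, group 18) vs Al (period 3, group 13): the stated order agrees with the simple trend.
(C) Pb (period 6, group 14) vs Cs (period 6, group 1): the stated order agrees with the simple trend.
(D) N (period 2, group 15) vs O (period 2, group 16): the stated order contradicts the simple trend.
The exception is (D): pairing an electron in O's 2p⁴ costs repulsion energy, so O ionizes more easily than half-filled N (2p³).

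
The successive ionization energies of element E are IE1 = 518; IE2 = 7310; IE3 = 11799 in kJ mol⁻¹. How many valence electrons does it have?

Look for the largest jump between consecutive ionization energies: IE2/IE1 ≈ 14.1, far larger than any earlier ratio.
That jump marks the point where a core electron is being removed. So the atom has 1 valence electron.

1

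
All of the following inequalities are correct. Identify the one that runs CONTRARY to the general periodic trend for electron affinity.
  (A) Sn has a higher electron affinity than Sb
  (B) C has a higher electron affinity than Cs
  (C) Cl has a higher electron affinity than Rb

The general trend: electron affinity increases across a period and decreases down a group.
(A) Sn (period 5, group 14) vs Sb (period 5, group 15): the stated order contradicts the simple trend.
(B) C (period 2, group 14) vs Cs (period 6, group 1): the stated order agrees with the simple trend.
(C) Cl (period 3, group 17) vs Rb (period 5, group 1): the stated order agrees with the simple trend.
The exception is (A): adding an electron to Sb's half-filled 5p³ is unfavourable, so Sn has the more exothermic EA.

(A)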